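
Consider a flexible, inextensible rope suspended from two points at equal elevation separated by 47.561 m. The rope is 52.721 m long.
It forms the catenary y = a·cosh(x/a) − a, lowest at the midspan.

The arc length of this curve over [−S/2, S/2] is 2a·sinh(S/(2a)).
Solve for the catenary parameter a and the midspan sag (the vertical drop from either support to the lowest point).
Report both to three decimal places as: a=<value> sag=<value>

seed: a₀ = √(S³/(24(L−S))) = √(47.561³/(24·5.160)) = 29.474469
iter 1: u=0.806817  f(a)=+1.706e-01  f'(a)=-3.735e-01  a ← 29.474469 − (+1.706e-01/-3.735e-01) = 29.931203
iter 2: u=0.794505  f(a)=+4.046e-03  f'(a)=-3.559e-01  a ← 29.931203 − (+4.046e-03/-3.559e-01) = 29.942569
iter 3: u=0.794204  f(a)=+2.399e-06  f'(a)=-3.555e-01  a ← 29.942569 − (+2.399e-06/-3.555e-01) = 29.942576
iter 4: u=0.794204  f(a)=+8.455e-13  f'(a)=-3.555e-01  a ← 29.942576 − (+8.455e-13/-3.555e-01) = 29.942576
converged: |Δa| < 1e-12 after 4 iterations
sag = a·(cosh(S/(2a)) − 1) = 29.942576·(cosh(0.794204) − 1) = 9.950203
T_max/T_min = cosh(S/(2a)) = 1.332310

a=29.943 sag=9.950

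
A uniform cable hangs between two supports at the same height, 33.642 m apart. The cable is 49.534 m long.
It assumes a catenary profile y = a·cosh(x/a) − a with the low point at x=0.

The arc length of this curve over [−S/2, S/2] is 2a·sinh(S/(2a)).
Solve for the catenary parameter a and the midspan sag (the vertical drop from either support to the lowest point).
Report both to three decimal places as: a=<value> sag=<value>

a=10.634 sag=16.319

seed: a₀ = √(S³/(24(L−S))) = √(33.642³/(24·15.892)) = 9.991434
iter 1: u=1.683542  f(a)=+2.410e+00  f'(a)=-4.179e+00  a ← 9.991434 − (+2.410e+00/-4.179e+00) = 10.568195
iter 2: u=1.591663  f(a)=+2.245e-01  f'(a)=-3.434e+00  a ← 10.568195 − (+2.245e-01/-3.434e+00) = 10.633562
iter 3: u=1.581878  f(a)=+2.388e-03  f'(a)=-3.361e+00  a ← 10.633562 − (+2.388e-03/-3.361e+00) = 10.634273
iter 4: u=1.581772  f(a)=+2.767e-07  f'(a)=-3.360e+00  a ← 10.634273 − (+2.767e-07/-3.360e+00) = 10.634273
iter 5: u=1.581772  f(a)=+0.000e+00  f'(a)=-3.360e+00  a ← 10.634273 − (+0.000e+00/-3.360e+00) = 10.634273
converged: |Δa| < 1e-12 after 5 iterations
sag = a·(cosh(S/(2a)) − 1) = 10.634273·(cosh(1.581772) − 1) = 16.319244
T_max/T_min = cosh(S/(2a)) = 2.534590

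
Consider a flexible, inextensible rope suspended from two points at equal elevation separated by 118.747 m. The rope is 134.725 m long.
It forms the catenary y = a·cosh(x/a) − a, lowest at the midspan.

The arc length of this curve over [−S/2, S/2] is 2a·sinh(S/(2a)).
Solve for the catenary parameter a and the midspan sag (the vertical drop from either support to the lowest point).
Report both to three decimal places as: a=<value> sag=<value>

a=67.374 sag=27.899

seed: a₀ = √(S³/(24(L−S))) = √(118.747³/(24·15.978)) = 66.079560
iter 1: u=0.898515  f(a)=+6.575e-01  f'(a)=-5.238e-01  a ← 66.079560 − (+6.575e-01/-5.238e-01) = 67.334874
iter 2: u=0.881764  f(a)=+1.920e-02  f'(a)=-4.936e-01  a ← 67.334874 − (+1.920e-02/-4.936e-01) = 67.373781
iter 3: u=0.881255  f(a)=+1.747e-05  f'(a)=-4.927e-01  a ← 67.373781 − (+1.747e-05/-4.927e-01) = 67.373816
iter 4: u=0.881255  f(a)=+1.450e-11  f'(a)=-4.927e-01  a ← 67.373816 − (+1.450e-11/-4.927e-01) = 67.373816
converged: |Δa| < 1e-12 after 4 iterations
sag = a·(cosh(S/(2a)) − 1) = 67.373816·(cosh(0.881255) − 1) = 27.899147
T_max/T_min = cosh(S/(2a)) = 1.414095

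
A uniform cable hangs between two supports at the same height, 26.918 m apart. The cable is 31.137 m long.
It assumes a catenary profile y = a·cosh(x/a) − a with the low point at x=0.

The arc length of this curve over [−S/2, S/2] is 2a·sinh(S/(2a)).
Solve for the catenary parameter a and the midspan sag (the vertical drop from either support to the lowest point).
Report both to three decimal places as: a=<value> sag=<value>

a=14.194 sag=6.874

seed: a₀ = √(S³/(24(L−S))) = √(26.918³/(24·4.219)) = 13.878860
iter 1: u=0.969748  f(a)=+2.029e-01  f'(a)=-6.671e-01  a ← 13.878860 − (+2.029e-01/-6.671e-01) = 14.182981
iter 2: u=0.948954  f(a)=+6.860e-03  f'(a)=-6.227e-01  a ← 14.182981 − (+6.860e-03/-6.227e-01) = 14.193998
iter 3: u=0.948218  f(a)=+8.452e-06  f'(a)=-6.211e-01  a ← 14.193998 − (+8.452e-06/-6.211e-01) = 14.194012
iter 4: u=0.948217  f(a)=+1.286e-11  f'(a)=-6.211e-01  a ← 14.194012 − (+1.286e-11/-6.211e-01) = 14.194012
iter 5: u=0.948217  f(a)=+0.000e+00  f'(a)=-6.211e-01  a ← 14.194012 − (+0.000e+00/-6.211e-01) = 14.194012
converged: |Δa| < 1e-12 after 5 iterations
sag = a·(cosh(S/(2a)) − 1) = 14.194012·(cosh(0.948217) − 1) = 6.873692
T_max/T_min = cosh(S/(2a)) = 1.484267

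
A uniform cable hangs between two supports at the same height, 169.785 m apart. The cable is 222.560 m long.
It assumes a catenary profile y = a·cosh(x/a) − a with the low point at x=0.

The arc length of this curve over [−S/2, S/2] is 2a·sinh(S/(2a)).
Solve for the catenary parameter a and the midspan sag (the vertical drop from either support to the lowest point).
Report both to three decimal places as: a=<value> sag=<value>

a=64.876 sag=63.935

seed: a₀ = √(S³/(24(L−S))) = √(169.785³/(24·52.775)) = 62.162609
iter 1: u=1.365652  f(a)=+5.146e+00  f'(a)=-2.036e+00  a ← 62.162609 − (+5.146e+00/-2.036e+00) = 64.689315
iter 2: u=1.312311  f(a)=+3.304e-01  f'(a)=-1.783e+00  a ← 64.689315 − (+3.304e-01/-1.783e+00) = 64.874637
iter 3: u=1.308562  f(a)=+1.568e-03  f'(a)=-1.766e+00  a ← 64.874637 − (+1.568e-03/-1.766e+00) = 64.875525
iter 4: u=1.308544  f(a)=+3.572e-08  f'(a)=-1.766e+00  a ← 64.875525 − (+3.572e-08/-1.766e+00) = 64.875525
iter 5: u=1.308544  f(a)=+2.842e-14  f'(a)=-1.766e+00  a ← 64.875525 − (+2.842e-14/-1.766e+00) = 64.875525
converged: |Δa| < 1e-12 after 5 iterations
sag = a·(cosh(S/(2a)) − 1) = 64.875525·(cosh(1.308544) − 1) = 63.934693
T_max/T_min = cosh(S/(2a)) = 1.985498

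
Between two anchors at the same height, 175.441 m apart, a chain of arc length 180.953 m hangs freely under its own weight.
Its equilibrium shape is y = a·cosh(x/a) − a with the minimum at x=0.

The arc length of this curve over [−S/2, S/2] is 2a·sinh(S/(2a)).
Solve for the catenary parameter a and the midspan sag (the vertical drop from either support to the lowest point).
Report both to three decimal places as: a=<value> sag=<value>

a=202.985 sag=19.251

seed: a₀ = √(S³/(24(L−S))) = √(175.441³/(24·5.512)) = 202.039561
iter 1: u=0.434175  f(a)=+5.219e-02  f'(a)=-5.560e-02  a ← 202.039561 − (+5.219e-02/-5.560e-02) = 202.978183
iter 2: u=0.432167  f(a)=+3.659e-04  f'(a)=-5.482e-02  a ← 202.978183 − (+3.659e-04/-5.482e-02) = 202.984858
iter 3: u=0.432153  f(a)=+1.827e-08  f'(a)=-5.482e-02  a ← 202.984858 − (+1.827e-08/-5.482e-02) = 202.984858
iter 4: u=0.432153  f(a)=+2.842e-14  f'(a)=-5.482e-02  a ← 202.984858 − (+2.842e-14/-5.482e-02) = 202.984858
converged: |Δa| < 1e-12 after 4 iterations
sag = a·(cosh(S/(2a)) − 1) = 202.984858·(cosh(0.432153) − 1) = 19.251164
T_max/T_min = cosh(S/(2a)) = 1.094840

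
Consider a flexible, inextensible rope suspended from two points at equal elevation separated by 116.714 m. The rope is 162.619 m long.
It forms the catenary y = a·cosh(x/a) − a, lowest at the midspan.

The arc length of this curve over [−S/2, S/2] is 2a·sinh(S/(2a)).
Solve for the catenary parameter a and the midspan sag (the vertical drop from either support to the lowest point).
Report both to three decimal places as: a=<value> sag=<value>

seed: a₀ = √(S³/(24(L−S))) = √(116.714³/(24·45.905)) = 37.988209
iter 1: u=1.536187  f(a)=+5.731e+00  f'(a)=-3.037e+00  a ← 37.988209 − (+5.731e+00/-3.037e+00) = 39.875051
iter 2: u=1.463497  f(a)=+4.547e-01  f'(a)=-2.573e+00  a ← 39.875051 − (+4.547e-01/-2.573e+00) = 40.051761
iter 3: u=1.457040  f(a)=+3.406e-03  f'(a)=-2.534e+00  a ← 40.051761 − (+3.406e-03/-2.534e+00) = 40.053105
iter 4: u=1.456991  f(a)=+1.944e-07  f'(a)=-2.534e+00  a ← 40.053105 − (+1.944e-07/-2.534e+00) = 40.053105
iter 5: u=1.456991  f(a)=+2.842e-14  f'(a)=-2.534e+00  a ← 40.053105 − (+2.842e-14/-2.534e+00) = 40.053105
converged: |Δa| < 1e-12 after 5 iterations
sag = a·(cosh(S/(2a)) − 1) = 40.053105·(cosh(1.456991) − 1) = 50.586213
T_max/T_min = cosh(S/(2a)) = 2.262979

a=40.053 sag=50.586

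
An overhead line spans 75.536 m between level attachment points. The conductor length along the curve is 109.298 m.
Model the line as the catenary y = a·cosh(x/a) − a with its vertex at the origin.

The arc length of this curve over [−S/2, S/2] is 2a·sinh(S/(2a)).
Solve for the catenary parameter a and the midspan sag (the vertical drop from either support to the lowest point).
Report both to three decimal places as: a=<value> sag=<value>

seed: a₀ = √(S³/(24(L−S))) = √(75.536³/(24·33.762)) = 23.062760
iter 1: u=1.637618  f(a)=+4.827e+00  f'(a)=-3.792e+00  a ← 23.062760 − (+4.827e+00/-3.792e+00) = 24.335739
iter 2: u=1.551956  f(a)=+4.285e-01  f'(a)=-3.146e+00  a ← 24.335739 − (+4.285e-01/-3.146e+00) = 24.471934
iter 3: u=1.543319  f(a)=+4.103e-03  f'(a)=-3.086e+00  a ← 24.471934 − (+4.103e-03/-3.086e+00) = 24.473264
iter 4: u=1.543235  f(a)=+3.841e-07  f'(a)=-3.086e+00  a ← 24.473264 − (+3.841e-07/-3.086e+00) = 24.473264
iter 5: u=1.543235  f(a)=-1.421e-14  f'(a)=-3.086e+00  a ← 24.473264 − (-1.421e-14/-3.086e+00) = 24.473264
converged: |Δa| < 1e-12 after 5 iterations
sag = a·(cosh(S/(2a)) − 1) = 24.473264·(cosh(1.543235) − 1) = 35.405396
T_max/T_min = cosh(S/(2a)) = 2.446697

a=24.473 sag=35.405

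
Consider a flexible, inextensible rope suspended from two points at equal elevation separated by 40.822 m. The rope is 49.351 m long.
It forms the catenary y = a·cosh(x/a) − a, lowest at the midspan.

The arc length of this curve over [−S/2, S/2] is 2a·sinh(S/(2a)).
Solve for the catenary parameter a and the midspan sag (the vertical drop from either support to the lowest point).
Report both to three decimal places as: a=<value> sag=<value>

seed: a₀ = √(S³/(24(L−S))) = √(40.822³/(24·8.529)) = 18.230003
iter 1: u=1.119638  f(a)=+5.508e-01  f'(a)=-1.058e+00  a ← 18.230003 − (+5.508e-01/-1.058e+00) = 18.750447
iter 2: u=1.088561  f(a)=+2.447e-02  f'(a)=-9.662e-01  a ← 18.750447 − (+2.447e-02/-9.662e-01) = 18.775771
iter 3: u=1.087093  f(a)=+5.326e-05  f'(a)=-9.620e-01  a ← 18.775771 − (+5.326e-05/-9.620e-01) = 18.775826
iter 4: u=1.087089  f(a)=+2.535e-10  f'(a)=-9.620e-01  a ← 18.775826 − (+2.535e-10/-9.620e-01) = 18.775826
iter 5: u=1.087089  f(a)=-7.105e-15  f'(a)=-9.620e-01  a ← 18.775826 − (-7.105e-15/-9.620e-01) = 18.775826
converged: |Δa| < 1e-12 after 5 iterations
sag = a·(cosh(S/(2a)) − 1) = 18.775826·(cosh(1.087089) − 1) = 12.230817
T_max/T_min = cosh(S/(2a)) = 1.651413

a=18.776 sag=12.231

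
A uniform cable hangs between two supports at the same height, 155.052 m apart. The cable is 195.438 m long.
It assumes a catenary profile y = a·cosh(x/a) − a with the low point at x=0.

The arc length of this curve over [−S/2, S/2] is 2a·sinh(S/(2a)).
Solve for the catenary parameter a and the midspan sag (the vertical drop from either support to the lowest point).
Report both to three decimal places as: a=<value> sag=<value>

a=64.305 sag=52.674

seed: a₀ = √(S³/(24(L−S))) = √(155.052³/(24·40.386)) = 62.014753
iter 1: u=1.250122  f(a)=+3.276e+00  f'(a)=-1.518e+00  a ← 62.014753 − (+3.276e+00/-1.518e+00) = 64.173125
iter 2: u=1.208076  f(a)=+1.788e-01  f'(a)=-1.356e+00  a ← 64.173125 − (+1.788e-01/-1.356e+00) = 64.304959
iter 3: u=1.205599  f(a)=+6.006e-04  f'(a)=-1.347e+00  a ← 64.304959 − (+6.006e-04/-1.347e+00) = 64.305405
iter 4: u=1.205591  f(a)=+6.828e-09  f'(a)=-1.347e+00  a ← 64.305405 − (+6.828e-09/-1.347e+00) = 64.305405
iter 5: u=1.205591  f(a)=+0.000e+00  f'(a)=-1.347e+00  a ← 64.305405 − (+0.000e+00/-1.347e+00) = 64.305405
converged: |Δa| < 1e-12 after 5 iterations
sag = a·(cosh(S/(2a)) − 1) = 64.305405·(cosh(1.205591) − 1) = 52.674029
T_max/T_min = cosh(S/(2a)) = 1.819123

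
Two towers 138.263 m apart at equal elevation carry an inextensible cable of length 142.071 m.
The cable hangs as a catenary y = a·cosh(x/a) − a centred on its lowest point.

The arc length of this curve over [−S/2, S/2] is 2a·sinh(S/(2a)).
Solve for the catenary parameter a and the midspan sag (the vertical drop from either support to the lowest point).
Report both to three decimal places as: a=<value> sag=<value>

a=170.759 sag=14.186

seed: a₀ = √(S³/(24(L−S))) = √(138.263³/(24·3.808)) = 170.061057
iter 1: u=0.406510  f(a)=+3.159e-02  f'(a)=-4.553e-02  a ← 170.061057 − (+3.159e-02/-4.553e-02) = 170.754860
iter 2: u=0.404858  f(a)=+1.944e-04  f'(a)=-4.497e-02  a ← 170.754860 − (+1.944e-04/-4.497e-02) = 170.759182
iter 3: u=0.404848  f(a)=+7.459e-09  f'(a)=-4.497e-02  a ← 170.759182 − (+7.459e-09/-4.497e-02) = 170.759182
iter 4: u=0.404848  f(a)=-2.842e-14  f'(a)=-4.497e-02  a ← 170.759182 − (-2.842e-14/-4.497e-02) = 170.759182
converged: |Δa| < 1e-12 after 4 iterations
sag = a·(cosh(S/(2a)) − 1) = 170.759182·(cosh(0.404848) − 1) = 14.186054
T_max/T_min = cosh(S/(2a)) = 1.083076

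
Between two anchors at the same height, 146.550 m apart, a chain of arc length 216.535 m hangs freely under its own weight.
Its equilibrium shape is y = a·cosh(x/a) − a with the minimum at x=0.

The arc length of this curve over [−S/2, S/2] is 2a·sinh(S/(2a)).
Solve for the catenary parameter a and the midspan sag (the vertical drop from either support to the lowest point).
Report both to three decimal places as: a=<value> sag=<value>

seed: a₀ = √(S³/(24(L−S))) = √(146.550³/(24·69.985)) = 43.288310
iter 1: u=1.692720  f(a)=+1.074e+01  f'(a)=-4.260e+00  a ← 43.288310 − (+1.074e+01/-4.260e+00) = 45.809101
iter 2: u=1.599573  f(a)=+1.009e+00  f'(a)=-3.494e+00  a ← 45.809101 − (+1.009e+00/-3.494e+00) = 46.098050
iter 3: u=1.589547  f(a)=+1.096e-02  f'(a)=-3.418e+00  a ← 46.098050 − (+1.096e-02/-3.418e+00) = 46.101258
iter 4: u=1.589436  f(a)=+1.324e-06  f'(a)=-3.417e+00  a ← 46.101258 − (+1.324e-06/-3.417e+00) = 46.101258
iter 5: u=1.589436  f(a)=+0.000e+00  f'(a)=-3.417e+00  a ← 46.101258 − (+0.000e+00/-3.417e+00) = 46.101258
converged: |Δa| < 1e-12 after 5 iterations
sag = a·(cosh(S/(2a)) − 1) = 46.101258·(cosh(1.589436) − 1) = 71.572773
T_max/T_min = cosh(S/(2a)) = 2.552512

a=46.101 sag=71.573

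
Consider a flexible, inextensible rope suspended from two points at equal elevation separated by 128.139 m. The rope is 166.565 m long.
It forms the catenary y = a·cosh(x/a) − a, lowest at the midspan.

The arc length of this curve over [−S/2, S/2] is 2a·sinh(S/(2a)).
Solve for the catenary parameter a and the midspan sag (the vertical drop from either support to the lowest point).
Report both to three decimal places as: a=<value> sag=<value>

a=49.780 sag=47.246

seed: a₀ = √(S³/(24(L−S))) = √(128.139³/(24·38.426)) = 47.764340
iter 1: u=1.341367  f(a)=+3.609e+00  f'(a)=-1.918e+00  a ← 47.764340 − (+3.609e+00/-1.918e+00) = 49.646153
iter 2: u=1.290523  f(a)=+2.242e-01  f'(a)=-1.686e+00  a ← 49.646153 − (+2.242e-01/-1.686e+00) = 49.779136
iter 3: u=1.287075  f(a)=+9.925e-04  f'(a)=-1.671e+00  a ← 49.779136 − (+9.925e-04/-1.671e+00) = 49.779730
iter 4: u=1.287060  f(a)=+1.964e-08  f'(a)=-1.671e+00  a ← 49.779730 − (+1.964e-08/-1.671e+00) = 49.779730
iter 5: u=1.287060  f(a)=+0.000e+00  f'(a)=-1.671e+00  a ← 49.779730 − (+0.000e+00/-1.671e+00) = 49.779730
converged: |Δa| < 1e-12 after 5 iterations
sag = a·(cosh(S/(2a)) − 1) = 49.779730·(cosh(1.287060) − 1) = 47.246021
T_max/T_min = cosh(S/(2a)) = 1.949102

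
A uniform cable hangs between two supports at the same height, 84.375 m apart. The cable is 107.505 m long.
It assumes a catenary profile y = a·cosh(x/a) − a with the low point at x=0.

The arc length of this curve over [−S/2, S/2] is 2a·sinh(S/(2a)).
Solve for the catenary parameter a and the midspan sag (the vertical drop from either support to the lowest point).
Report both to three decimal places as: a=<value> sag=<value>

seed: a₀ = √(S³/(24(L−S))) = √(84.375³/(24·23.130)) = 32.894799
iter 1: u=1.282498  f(a)=+1.978e+00  f'(a)=-1.652e+00  a ← 32.894799 − (+1.978e+00/-1.652e+00) = 34.092674
iter 2: u=1.237436  f(a)=+1.132e-01  f'(a)=-1.468e+00  a ← 34.092674 − (+1.132e-01/-1.468e+00) = 34.169813
iter 3: u=1.234642  f(a)=+4.204e-04  f'(a)=-1.457e+00  a ← 34.169813 − (+4.204e-04/-1.457e+00) = 34.170102
iter 4: u=1.234632  f(a)=+5.846e-09  f'(a)=-1.457e+00  a ← 34.170102 − (+5.846e-09/-1.457e+00) = 34.170102
iter 5: u=1.234632  f(a)=-1.421e-14  f'(a)=-1.457e+00  a ← 34.170102 − (-1.421e-14/-1.457e+00) = 34.170102
converged: |Δa| < 1e-12 after 5 iterations
sag = a·(cosh(S/(2a)) − 1) = 34.170102·(cosh(1.234632) − 1) = 29.523910
T_max/T_min = cosh(S/(2a)) = 1.864028

a=34.170 sag=29.524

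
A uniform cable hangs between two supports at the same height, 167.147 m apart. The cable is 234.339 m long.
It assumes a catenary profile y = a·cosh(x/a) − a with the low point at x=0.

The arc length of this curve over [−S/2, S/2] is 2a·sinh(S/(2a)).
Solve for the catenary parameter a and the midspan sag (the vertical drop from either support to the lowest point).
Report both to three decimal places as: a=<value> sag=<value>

a=56.797 sag=73.413

seed: a₀ = √(S³/(24(L−S))) = √(167.147³/(24·67.192)) = 53.812538
iter 1: u=1.553049  f(a)=+8.585e+00  f'(a)=-3.154e+00  a ← 53.812538 − (+8.585e+00/-3.154e+00) = 56.534444
iter 2: u=1.478276  f(a)=+6.943e-01  f'(a)=-2.663e+00  a ← 56.534444 − (+6.943e-01/-2.663e+00) = 56.795217
iter 3: u=1.471488  f(a)=+5.425e-03  f'(a)=-2.621e+00  a ← 56.795217 − (+5.425e-03/-2.621e+00) = 56.797287
iter 4: u=1.471435  f(a)=+3.370e-07  f'(a)=-2.621e+00  a ← 56.797287 − (+3.370e-07/-2.621e+00) = 56.797287
iter 5: u=1.471435  f(a)=+2.842e-14  f'(a)=-2.621e+00  a ← 56.797287 − (+2.842e-14/-2.621e+00) = 56.797287
converged: |Δa| < 1e-12 after 5 iterations
sag = a·(cosh(S/(2a)) − 1) = 56.797287·(cosh(1.471435) − 1) = 73.412634
T_max/T_min = cosh(S/(2a)) = 2.292538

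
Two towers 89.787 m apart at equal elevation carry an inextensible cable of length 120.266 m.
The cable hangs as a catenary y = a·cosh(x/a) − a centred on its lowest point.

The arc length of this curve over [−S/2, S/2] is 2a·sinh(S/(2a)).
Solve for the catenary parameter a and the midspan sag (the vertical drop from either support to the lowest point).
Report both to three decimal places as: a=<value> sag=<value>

a=32.948 sag=35.620

seed: a₀ = √(S³/(24(L−S))) = √(89.787³/(24·30.479)) = 31.456776
iter 1: u=1.427149  f(a)=+3.259e+00  f'(a)=-2.362e+00  a ← 31.456776 − (+3.259e+00/-2.362e+00) = 32.836243
iter 2: u=1.367194  f(a)=+2.266e-01  f'(a)=-2.044e+00  a ← 32.836243 − (+2.266e-01/-2.044e+00) = 32.947103
iter 3: u=1.362593  f(a)=+1.277e-03  f'(a)=-2.021e+00  a ← 32.947103 − (+1.277e-03/-2.021e+00) = 32.947734
iter 4: u=1.362567  f(a)=+4.106e-08  f'(a)=-2.021e+00  a ← 32.947734 − (+4.106e-08/-2.021e+00) = 32.947734
iter 5: u=1.362567  f(a)=+1.421e-14  f'(a)=-2.021e+00  a ← 32.947734 − (+1.421e-14/-2.021e+00) = 32.947734
converged: |Δa| < 1e-12 after 5 iterations
sag = a·(cosh(S/(2a)) − 1) = 32.947734·(cosh(1.362567) − 1) = 35.619976
T_max/T_min = cosh(S/(2a)) = 2.081105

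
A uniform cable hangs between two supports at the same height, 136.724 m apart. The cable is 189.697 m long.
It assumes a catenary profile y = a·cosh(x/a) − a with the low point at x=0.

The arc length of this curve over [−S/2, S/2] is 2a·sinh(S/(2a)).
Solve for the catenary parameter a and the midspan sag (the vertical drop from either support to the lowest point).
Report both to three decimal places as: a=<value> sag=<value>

seed: a₀ = √(S³/(24(L−S))) = √(136.724³/(24·52.973)) = 44.836761
iter 1: u=1.524686  f(a)=+6.509e+00  f'(a)=-2.960e+00  a ← 44.836761 − (+6.509e+00/-2.960e+00) = 47.035950
iter 2: u=1.453399  f(a)=+5.096e-01  f'(a)=-2.513e+00  a ← 47.035950 − (+5.096e-01/-2.513e+00) = 47.238717
iter 3: u=1.447160  f(a)=+3.709e-03  f'(a)=-2.477e+00  a ← 47.238717 − (+3.709e-03/-2.477e+00) = 47.240215
iter 4: u=1.447115  f(a)=+1.996e-07  f'(a)=-2.476e+00  a ← 47.240215 − (+1.996e-07/-2.476e+00) = 47.240215
iter 5: u=1.447115  f(a)=+2.842e-14  f'(a)=-2.476e+00  a ← 47.240215 − (+2.842e-14/-2.476e+00) = 47.240215
converged: |Δa| < 1e-12 after 5 iterations
sag = a·(cosh(S/(2a)) − 1) = 47.240215·(cosh(1.447115) − 1) = 58.721457
T_max/T_min = cosh(S/(2a)) = 2.243040

a=47.240 sag=58.721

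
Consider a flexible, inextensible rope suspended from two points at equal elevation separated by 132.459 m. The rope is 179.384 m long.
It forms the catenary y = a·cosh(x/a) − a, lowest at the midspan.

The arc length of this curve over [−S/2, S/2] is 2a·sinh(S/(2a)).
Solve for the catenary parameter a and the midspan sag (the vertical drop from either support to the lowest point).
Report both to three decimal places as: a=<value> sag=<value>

a=47.668 sag=53.904

seed: a₀ = √(S³/(24(L−S))) = √(132.459³/(24·46.925)) = 45.427041
iter 1: u=1.457931  f(a)=+5.247e+00  f'(a)=-2.540e+00  a ← 45.427041 − (+5.247e+00/-2.540e+00) = 47.493019
iter 2: u=1.394510  f(a)=+3.792e-01  f'(a)=-2.185e+00  a ← 47.493019 − (+3.792e-01/-2.185e+00) = 47.666574
iter 3: u=1.389433  f(a)=+2.321e-03  f'(a)=-2.158e+00  a ← 47.666574 − (+2.321e-03/-2.158e+00) = 47.667650
iter 4: u=1.389401  f(a)=+8.816e-08  f'(a)=-2.158e+00  a ← 47.667650 − (+8.816e-08/-2.158e+00) = 47.667650
iter 5: u=1.389401  f(a)=+0.000e+00  f'(a)=-2.158e+00  a ← 47.667650 − (+0.000e+00/-2.158e+00) = 47.667650
converged: |Δa| < 1e-12 after 5 iterations
sag = a·(cosh(S/(2a)) − 1) = 47.667650·(cosh(1.389401) − 1) = 53.904294
T_max/T_min = cosh(S/(2a)) = 2.130836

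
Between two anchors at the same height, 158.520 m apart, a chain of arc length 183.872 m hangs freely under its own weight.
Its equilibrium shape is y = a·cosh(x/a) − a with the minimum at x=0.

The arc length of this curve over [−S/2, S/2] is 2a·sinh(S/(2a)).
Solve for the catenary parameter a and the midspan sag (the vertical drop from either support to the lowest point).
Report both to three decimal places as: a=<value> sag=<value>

a=82.786 sag=40.930

seed: a₀ = √(S³/(24(L−S))) = √(158.520³/(24·25.352)) = 80.912266
iter 1: u=0.979580  f(a)=+1.245e+00  f'(a)=-6.889e-01  a ← 80.912266 − (+1.245e+00/-6.889e-01) = 82.718843
iter 2: u=0.958186  f(a)=+4.290e-02  f'(a)=-6.421e-01  a ← 82.718843 − (+4.290e-02/-6.421e-01) = 82.785654
iter 3: u=0.957412  f(a)=+5.501e-05  f'(a)=-6.405e-01  a ← 82.785654 − (+5.501e-05/-6.405e-01) = 82.785740
iter 4: u=0.957411  f(a)=+9.067e-11  f'(a)=-6.405e-01  a ← 82.785740 − (+9.067e-11/-6.405e-01) = 82.785740
iter 5: u=0.957411  f(a)=+0.000e+00  f'(a)=-6.405e-01  a ← 82.785740 − (+0.000e+00/-6.405e-01) = 82.785740
converged: |Δa| < 1e-12 after 5 iterations
sag = a·(cosh(S/(2a)) − 1) = 82.785740·(cosh(0.957411) − 1) = 40.930495
T_max/T_min = cosh(S/(2a)) = 1.494415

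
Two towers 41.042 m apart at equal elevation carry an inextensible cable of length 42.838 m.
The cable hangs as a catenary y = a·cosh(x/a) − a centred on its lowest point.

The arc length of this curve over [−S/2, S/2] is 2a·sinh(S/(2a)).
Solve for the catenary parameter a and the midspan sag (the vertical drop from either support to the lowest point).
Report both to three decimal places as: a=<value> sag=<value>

seed: a₀ = √(S³/(24(L−S))) = √(41.042³/(24·1.796)) = 40.048291
iter 1: u=0.512406  f(a)=+2.373e-02  f'(a)=-9.207e-02  a ← 40.048291 − (+2.373e-02/-9.207e-02) = 40.305988
iter 2: u=0.509130  f(a)=+2.310e-04  f'(a)=-9.028e-02  a ← 40.305988 − (+2.310e-04/-9.028e-02) = 40.308546
iter 3: u=0.509098  f(a)=+2.236e-08  f'(a)=-9.027e-02  a ← 40.308546 − (+2.236e-08/-9.027e-02) = 40.308546
iter 4: u=0.509098  f(a)=+0.000e+00  f'(a)=-9.027e-02  a ← 40.308546 − (+0.000e+00/-9.027e-02) = 40.308546
converged: |Δa| < 1e-12 after 4 iterations
sag = a·(cosh(S/(2a)) − 1) = 40.308546·(cosh(0.509098) − 1) = 5.337401
T_max/T_min = cosh(S/(2a)) = 1.132414

a=40.309 sag=5.337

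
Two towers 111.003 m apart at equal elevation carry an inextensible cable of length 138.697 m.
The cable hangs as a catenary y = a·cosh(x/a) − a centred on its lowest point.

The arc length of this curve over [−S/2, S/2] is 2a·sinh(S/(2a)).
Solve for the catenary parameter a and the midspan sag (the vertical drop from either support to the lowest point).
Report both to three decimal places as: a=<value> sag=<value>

a=46.972 sag=36.787

seed: a₀ = √(S³/(24(L−S))) = √(111.003³/(24·27.694)) = 45.363192
iter 1: u=1.223492  f(a)=+2.148e+00  f'(a)=-1.414e+00  a ← 45.363192 − (+2.148e+00/-1.414e+00) = 46.882658
iter 2: u=1.183839  f(a)=+1.127e-01  f'(a)=-1.269e+00  a ← 46.882658 − (+1.127e-01/-1.269e+00) = 46.971429
iter 3: u=1.181601  f(a)=+3.478e-04  f'(a)=-1.261e+00  a ← 46.971429 − (+3.478e-04/-1.261e+00) = 46.971705
iter 4: u=1.181594  f(a)=+3.336e-09  f'(a)=-1.261e+00  a ← 46.971705 − (+3.336e-09/-1.261e+00) = 46.971705
iter 5: u=1.181594  f(a)=+2.842e-14  f'(a)=-1.261e+00  a ← 46.971705 − (+2.842e-14/-1.261e+00) = 46.971705
converged: |Δa| < 1e-12 after 5 iterations
sag = a·(cosh(S/(2a)) − 1) = 46.971705·(cosh(1.181594) − 1) = 36.787208
T_max/T_min = cosh(S/(2a)) = 1.783178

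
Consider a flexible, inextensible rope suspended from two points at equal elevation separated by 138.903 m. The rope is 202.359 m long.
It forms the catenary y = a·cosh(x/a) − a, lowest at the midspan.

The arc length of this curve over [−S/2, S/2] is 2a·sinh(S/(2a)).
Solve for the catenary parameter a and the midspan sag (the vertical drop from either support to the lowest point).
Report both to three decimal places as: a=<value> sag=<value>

a=44.567 sag=65.993

seed: a₀ = √(S³/(24(L−S))) = √(138.903³/(24·63.456)) = 41.949373
iter 1: u=1.655603  f(a)=+9.286e+00  f'(a)=-3.940e+00  a ← 41.949373 − (+9.286e+00/-3.940e+00) = 44.306306
iter 2: u=1.567531  f(a)=+8.401e-01  f'(a)=-3.257e+00  a ← 44.306306 − (+8.401e-01/-3.257e+00) = 44.564275
iter 3: u=1.558457  f(a)=+8.386e-03  f'(a)=-3.192e+00  a ← 44.564275 − (+8.386e-03/-3.192e+00) = 44.566903
iter 4: u=1.558365  f(a)=+8.541e-07  f'(a)=-3.191e+00  a ← 44.566903 − (+8.541e-07/-3.191e+00) = 44.566903
iter 5: u=1.558365  f(a)=+0.000e+00  f'(a)=-3.191e+00  a ← 44.566903 − (+0.000e+00/-3.191e+00) = 44.566903
converged: |Δa| < 1e-12 after 5 iterations
sag = a·(cosh(S/(2a)) − 1) = 44.566903·(cosh(1.558365) − 1) = 65.993036
T_max/T_min = cosh(S/(2a)) = 2.480763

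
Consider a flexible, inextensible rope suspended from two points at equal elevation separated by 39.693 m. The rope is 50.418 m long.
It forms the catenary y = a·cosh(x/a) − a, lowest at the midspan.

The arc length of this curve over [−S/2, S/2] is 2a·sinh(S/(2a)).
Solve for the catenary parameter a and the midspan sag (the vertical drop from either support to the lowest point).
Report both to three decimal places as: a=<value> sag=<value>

a=16.183 sag=13.773

seed: a₀ = √(S³/(24(L−S))) = √(39.693³/(24·10.725)) = 15.587146
iter 1: u=1.273261  f(a)=+9.037e-01  f'(a)=-1.613e+00  a ← 15.587146 − (+9.037e-01/-1.613e+00) = 16.147558
iter 2: u=1.229071  f(a)=+5.102e-02  f'(a)=-1.435e+00  a ← 16.147558 − (+5.102e-02/-1.435e+00) = 16.183111
iter 3: u=1.226371  f(a)=+1.842e-04  f'(a)=-1.425e+00  a ← 16.183111 − (+1.842e-04/-1.425e+00) = 16.183241
iter 4: u=1.226361  f(a)=+2.419e-09  f'(a)=-1.425e+00  a ← 16.183241 − (+2.419e-09/-1.425e+00) = 16.183241
iter 5: u=1.226361  f(a)=-7.105e-15  f'(a)=-1.425e+00  a ← 16.183241 − (-7.105e-15/-1.425e+00) = 16.183241
converged: |Δa| < 1e-12 after 5 iterations
sag = a·(cosh(S/(2a)) − 1) = 16.183241·(cosh(1.226361) − 1) = 13.773244
T_max/T_min = cosh(S/(2a)) = 1.851081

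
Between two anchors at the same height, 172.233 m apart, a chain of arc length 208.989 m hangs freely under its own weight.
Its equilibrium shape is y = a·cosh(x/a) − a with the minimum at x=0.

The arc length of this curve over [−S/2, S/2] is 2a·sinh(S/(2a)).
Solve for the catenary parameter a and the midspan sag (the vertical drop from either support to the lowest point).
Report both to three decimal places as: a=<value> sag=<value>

a=78.429 sag=52.224

seed: a₀ = √(S³/(24(L−S))) = √(172.233³/(24·36.756)) = 76.103531
iter 1: u=1.131570  f(a)=+2.426e+00  f'(a)=-1.095e+00  a ← 76.103531 − (+2.426e+00/-1.095e+00) = 78.318423
iter 2: u=1.099569  f(a)=+1.100e-01  f'(a)=-9.982e-01  a ← 78.318423 − (+1.100e-01/-9.982e-01) = 78.428574
iter 3: u=1.098025  f(a)=+2.495e-04  f'(a)=-9.937e-01  a ← 78.428574 − (+2.495e-04/-9.937e-01) = 78.428825
iter 4: u=1.098021  f(a)=+1.292e-09  f'(a)=-9.936e-01  a ← 78.428825 − (+1.292e-09/-9.936e-01) = 78.428825
iter 5: u=1.098021  f(a)=+0.000e+00  f'(a)=-9.936e-01  a ← 78.428825 − (+0.000e+00/-9.936e-01) = 78.428825
converged: |Δa| < 1e-12 after 5 iterations
sag = a·(cosh(S/(2a)) − 1) = 78.428825·(cosh(1.098021) − 1) = 52.224078
T_max/T_min = cosh(S/(2a)) = 1.665879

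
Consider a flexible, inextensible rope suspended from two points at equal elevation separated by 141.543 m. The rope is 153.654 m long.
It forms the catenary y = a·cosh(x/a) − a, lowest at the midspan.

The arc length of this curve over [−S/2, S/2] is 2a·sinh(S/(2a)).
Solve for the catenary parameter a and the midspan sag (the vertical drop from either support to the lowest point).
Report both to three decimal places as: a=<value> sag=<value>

seed: a₀ = √(S³/(24(L−S))) = √(141.543³/(24·12.111)) = 98.772710
iter 1: u=0.716509  f(a)=+3.147e-01  f'(a)=-2.581e-01  a ← 98.772710 − (+3.147e-01/-2.581e-01) = 99.992258
iter 2: u=0.707770  f(a)=+5.924e-03  f'(a)=-2.484e-01  a ← 99.992258 − (+5.924e-03/-2.484e-01) = 100.016103
iter 3: u=0.707601  f(a)=+2.188e-06  f'(a)=-2.482e-01  a ← 100.016103 − (+2.188e-06/-2.482e-01) = 100.016112
iter 4: u=0.707601  f(a)=+3.126e-13  f'(a)=-2.482e-01  a ← 100.016112 − (+3.126e-13/-2.482e-01) = 100.016112
converged: |Δa| < 1e-12 after 4 iterations
sag = a·(cosh(S/(2a)) − 1) = 100.016112·(cosh(0.707601) − 1) = 26.101336
T_max/T_min = cosh(S/(2a)) = 1.260971

a=100.016 sag=26.101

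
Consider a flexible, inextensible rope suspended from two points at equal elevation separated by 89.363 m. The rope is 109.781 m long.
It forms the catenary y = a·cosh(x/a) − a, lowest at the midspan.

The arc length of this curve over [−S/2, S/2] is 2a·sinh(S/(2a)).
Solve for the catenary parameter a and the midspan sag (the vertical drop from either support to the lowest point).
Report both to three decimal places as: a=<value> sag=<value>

seed: a₀ = √(S³/(24(L−S))) = √(89.363³/(24·20.418)) = 38.161408
iter 1: u=1.170856  f(a)=+1.446e+00  f'(a)=-1.224e+00  a ← 38.161408 − (+1.446e+00/-1.224e+00) = 39.342730
iter 2: u=1.135699  f(a)=+6.987e-02  f'(a)=-1.108e+00  a ← 39.342730 − (+6.987e-02/-1.108e+00) = 39.405759
iter 3: u=1.133882  f(a)=+1.814e-04  f'(a)=-1.103e+00  a ← 39.405759 − (+1.814e-04/-1.103e+00) = 39.405924
iter 4: u=1.133878  f(a)=+1.230e-09  f'(a)=-1.103e+00  a ← 39.405924 − (+1.230e-09/-1.103e+00) = 39.405924
iter 5: u=1.133878  f(a)=+0.000e+00  f'(a)=-1.103e+00  a ← 39.405924 − (+0.000e+00/-1.103e+00) = 39.405924
converged: |Δa| < 1e-12 after 5 iterations
sag = a·(cosh(S/(2a)) − 1) = 39.405924·(cosh(1.133878) − 1) = 28.164734
T_max/T_min = cosh(S/(2a)) = 1.714734

a=39.406 sag=28.165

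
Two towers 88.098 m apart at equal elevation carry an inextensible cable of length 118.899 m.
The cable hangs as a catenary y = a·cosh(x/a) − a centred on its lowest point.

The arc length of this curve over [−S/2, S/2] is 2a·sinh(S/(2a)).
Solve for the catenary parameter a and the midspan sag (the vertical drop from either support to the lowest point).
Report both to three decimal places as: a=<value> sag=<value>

seed: a₀ = √(S³/(24(L−S))) = √(88.098³/(24·30.801)) = 30.413125
iter 1: u=1.448355  f(a)=+3.397e+00  f'(a)=-2.484e+00  a ← 30.413125 − (+3.397e+00/-2.484e+00) = 31.780854
iter 2: u=1.386023  f(a)=+2.426e-01  f'(a)=-2.140e+00  a ← 31.780854 − (+2.426e-01/-2.140e+00) = 31.894190
iter 3: u=1.381098  f(a)=+1.448e-03  f'(a)=-2.115e+00  a ← 31.894190 − (+1.448e-03/-2.115e+00) = 31.894874
iter 4: u=1.381068  f(a)=+5.222e-08  f'(a)=-2.115e+00  a ← 31.894874 − (+5.222e-08/-2.115e+00) = 31.894874
iter 5: u=1.381068  f(a)=+0.000e+00  f'(a)=-2.115e+00  a ← 31.894874 − (+0.000e+00/-2.115e+00) = 31.894874
converged: |Δa| < 1e-12 after 5 iterations
sag = a·(cosh(S/(2a)) − 1) = 31.894874·(cosh(1.381068) − 1) = 35.570124
T_max/T_min = cosh(S/(2a)) = 2.115230

a=31.895 sag=35.570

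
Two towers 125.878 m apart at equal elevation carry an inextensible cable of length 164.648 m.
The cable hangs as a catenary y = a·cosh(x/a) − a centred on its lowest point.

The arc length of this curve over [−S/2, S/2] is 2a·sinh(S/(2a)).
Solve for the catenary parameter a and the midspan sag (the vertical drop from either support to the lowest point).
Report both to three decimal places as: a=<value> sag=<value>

a=48.302 sag=47.146

seed: a₀ = √(S³/(24(L−S))) = √(125.878³/(24·38.770)) = 46.298959
iter 1: u=1.359404  f(a)=+3.744e+00  f'(a)=-2.005e+00  a ← 46.298959 − (+3.744e+00/-2.005e+00) = 48.165939
iter 2: u=1.306712  f(a)=+2.384e-01  f'(a)=-1.757e+00  a ← 48.165939 − (+2.384e-01/-1.757e+00) = 48.301577
iter 3: u=1.303042  f(a)=+1.112e-03  f'(a)=-1.741e+00  a ← 48.301577 − (+1.112e-03/-1.741e+00) = 48.302215
iter 4: u=1.303025  f(a)=+2.442e-08  f'(a)=-1.741e+00  a ← 48.302215 − (+2.442e-08/-1.741e+00) = 48.302215
iter 5: u=1.303025  f(a)=+5.684e-14  f'(a)=-1.741e+00  a ← 48.302215 − (+5.684e-14/-1.741e+00) = 48.302215
converged: |Δa| < 1e-12 after 5 iterations
sag = a·(cosh(S/(2a)) − 1) = 48.302215·(cosh(1.303025) − 1) = 47.145912
T_max/T_min = cosh(S/(2a)) = 1.976061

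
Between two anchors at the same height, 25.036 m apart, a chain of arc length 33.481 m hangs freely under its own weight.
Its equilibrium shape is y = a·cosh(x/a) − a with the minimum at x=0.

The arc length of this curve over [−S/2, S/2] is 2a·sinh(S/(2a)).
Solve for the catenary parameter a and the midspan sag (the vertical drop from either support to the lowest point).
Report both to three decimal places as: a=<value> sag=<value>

seed: a₀ = √(S³/(24(L−S))) = √(25.036³/(24·8.445)) = 8.799175
iter 1: u=1.422633  f(a)=+8.969e-01  f'(a)=-2.337e+00  a ← 8.799175 − (+8.969e-01/-2.337e+00) = 9.182954
iter 2: u=1.363178  f(a)=+6.202e-02  f'(a)=-2.024e+00  a ← 9.182954 − (+6.202e-02/-2.024e+00) = 9.213594
iter 3: u=1.358645  f(a)=+3.452e-04  f'(a)=-2.002e+00  a ← 9.213594 − (+3.452e-04/-2.002e+00) = 9.213767
iter 4: u=1.358619  f(a)=+1.083e-08  f'(a)=-2.002e+00  a ← 9.213767 − (+1.083e-08/-2.002e+00) = 9.213767
iter 5: u=1.358619  f(a)=-7.105e-15  f'(a)=-2.002e+00  a ← 9.213767 − (-7.105e-15/-2.002e+00) = 9.213767
converged: |Δa| < 1e-12 after 5 iterations
sag = a·(cosh(S/(2a)) − 1) = 9.213767·(cosh(1.358619) − 1) = 9.894814
T_max/T_min = cosh(S/(2a)) = 2.073916

a=9.214 sag=9.895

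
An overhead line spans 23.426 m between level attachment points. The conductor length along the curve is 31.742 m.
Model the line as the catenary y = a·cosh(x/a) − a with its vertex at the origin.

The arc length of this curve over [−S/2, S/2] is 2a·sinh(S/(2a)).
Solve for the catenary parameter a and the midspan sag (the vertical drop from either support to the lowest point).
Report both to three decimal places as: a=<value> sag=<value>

seed: a₀ = √(S³/(24(L−S))) = √(23.426³/(24·8.316)) = 8.025726
iter 1: u=1.459432  f(a)=+9.319e-01  f'(a)=-2.549e+00  a ← 8.025726 − (+9.319e-01/-2.549e+00) = 8.391368
iter 2: u=1.395839  f(a)=+6.747e-02  f'(a)=-2.192e+00  a ← 8.391368 − (+6.747e-02/-2.192e+00) = 8.422150
iter 3: u=1.390738  f(a)=+4.147e-04  f'(a)=-2.165e+00  a ← 8.422150 − (+4.147e-04/-2.165e+00) = 8.422341
iter 4: u=1.390706  f(a)=+1.588e-08  f'(a)=-2.165e+00  a ← 8.422341 − (+1.588e-08/-2.165e+00) = 8.422341
iter 5: u=1.390706  f(a)=-1.066e-14  f'(a)=-2.165e+00  a ← 8.422341 − (-1.066e-14/-2.165e+00) = 8.422341
converged: |Δa| < 1e-12 after 5 iterations
sag = a·(cosh(S/(2a)) − 1) = 8.422341·(cosh(1.390706) − 1) = 9.544976
T_max/T_min = cosh(S/(2a)) = 2.133292

a=8.422 sag=9.545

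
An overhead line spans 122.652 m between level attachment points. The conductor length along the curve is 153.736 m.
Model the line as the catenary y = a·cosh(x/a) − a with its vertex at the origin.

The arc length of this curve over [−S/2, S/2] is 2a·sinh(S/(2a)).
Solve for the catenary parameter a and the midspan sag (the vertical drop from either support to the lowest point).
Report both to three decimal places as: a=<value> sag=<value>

a=51.522 sag=41.016

seed: a₀ = √(S³/(24(L−S))) = √(122.652³/(24·31.084)) = 49.732224
iter 1: u=1.233124  f(a)=+2.451e+00  f'(a)=-1.451e+00  a ← 49.732224 − (+2.451e+00/-1.451e+00) = 51.421484
iter 2: u=1.192614  f(a)=+1.304e-01  f'(a)=-1.300e+00  a ← 51.421484 − (+1.304e-01/-1.300e+00) = 51.521787
iter 3: u=1.190293  f(a)=+4.151e-04  f'(a)=-1.292e+00  a ← 51.521787 − (+4.151e-04/-1.292e+00) = 51.522108
iter 4: u=1.190285  f(a)=+4.237e-09  f'(a)=-1.292e+00  a ← 51.522108 − (+4.237e-09/-1.292e+00) = 51.522108
iter 5: u=1.190285  f(a)=+0.000e+00  f'(a)=-1.292e+00  a ← 51.522108 − (+0.000e+00/-1.292e+00) = 51.522108
converged: |Δa| < 1e-12 after 5 iterations
sag = a·(cosh(S/(2a)) − 1) = 51.522108·(cosh(1.190285) − 1) = 41.015544
T_max/T_min = cosh(S/(2a)) = 1.796077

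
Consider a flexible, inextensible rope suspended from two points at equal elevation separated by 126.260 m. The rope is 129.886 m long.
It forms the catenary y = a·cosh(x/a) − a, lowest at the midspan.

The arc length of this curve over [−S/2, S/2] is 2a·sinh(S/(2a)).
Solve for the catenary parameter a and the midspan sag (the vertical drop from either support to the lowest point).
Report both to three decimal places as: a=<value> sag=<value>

a=152.733 sag=13.234

seed: a₀ = √(S³/(24(L−S))) = √(126.260³/(24·3.626)) = 152.082470
iter 1: u=0.415104  f(a)=+3.137e-02  f'(a)=-4.851e-02  a ← 152.082470 − (+3.137e-02/-4.851e-02) = 152.729091
iter 2: u=0.413346  f(a)=+2.012e-04  f'(a)=-4.789e-02  a ← 152.729091 − (+2.012e-04/-4.789e-02) = 152.733292
iter 3: u=0.413335  f(a)=+8.395e-09  f'(a)=-4.789e-02  a ← 152.733292 − (+8.395e-09/-4.789e-02) = 152.733292
iter 4: u=0.413335  f(a)=+0.000e+00  f'(a)=-4.789e-02  a ← 152.733292 − (+0.000e+00/-4.789e-02) = 152.733292
converged: |Δa| < 1e-12 after 4 iterations
sag = a·(cosh(S/(2a)) − 1) = 152.733292·(cosh(0.413335) − 1) = 13.233728
T_max/T_min = cosh(S/(2a)) = 1.086646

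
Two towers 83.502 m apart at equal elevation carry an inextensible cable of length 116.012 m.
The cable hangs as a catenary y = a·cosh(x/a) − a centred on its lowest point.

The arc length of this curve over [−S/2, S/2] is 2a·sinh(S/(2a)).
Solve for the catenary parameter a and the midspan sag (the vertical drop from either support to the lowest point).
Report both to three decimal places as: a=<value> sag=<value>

seed: a₀ = √(S³/(24(L−S))) = √(83.502³/(24·32.510)) = 27.316887
iter 1: u=1.528395  f(a)=+4.015e+00  f'(a)=-2.985e+00  a ← 27.316887 − (+4.015e+00/-2.985e+00) = 28.662208
iter 2: u=1.456657  f(a)=+3.157e-01  f'(a)=-2.532e+00  a ← 28.662208 − (+3.157e-01/-2.532e+00) = 28.786877
iter 3: u=1.450348  f(a)=+2.319e-03  f'(a)=-2.495e+00  a ← 28.786877 − (+2.319e-03/-2.495e+00) = 28.787806
iter 4: u=1.450302  f(a)=+1.272e-07  f'(a)=-2.495e+00  a ← 28.787806 − (+1.272e-07/-2.495e+00) = 28.787806
iter 5: u=1.450302  f(a)=+1.421e-14  f'(a)=-2.495e+00  a ← 28.787806 − (+1.421e-14/-2.495e+00) = 28.787806
converged: |Δa| < 1e-12 after 5 iterations
sag = a·(cosh(S/(2a)) − 1) = 28.787806·(cosh(1.450302) − 1) = 35.968922
T_max/T_min = cosh(S/(2a)) = 2.249450

a=28.788 sag=35.969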